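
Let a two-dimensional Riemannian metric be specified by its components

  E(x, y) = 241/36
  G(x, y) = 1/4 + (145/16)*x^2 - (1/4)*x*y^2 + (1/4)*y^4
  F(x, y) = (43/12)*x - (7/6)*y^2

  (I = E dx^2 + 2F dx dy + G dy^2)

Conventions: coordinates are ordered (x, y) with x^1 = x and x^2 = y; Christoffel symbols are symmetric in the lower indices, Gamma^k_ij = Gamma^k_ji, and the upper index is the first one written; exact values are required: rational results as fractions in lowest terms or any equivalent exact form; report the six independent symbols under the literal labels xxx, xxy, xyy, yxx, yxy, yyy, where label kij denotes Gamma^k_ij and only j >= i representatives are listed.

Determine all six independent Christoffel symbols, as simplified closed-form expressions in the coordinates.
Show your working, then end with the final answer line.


E = 241/36; F = (43/12)*x - (7/6)*y^2; G = 1/4 + (145/16)*x^2 - (1/4)*x*y^2 + (1/4)*y^4
Gamma^k_ij = (1/2) g^{kl} (d_i g_jl + d_j g_il - d_l g_ij), with g^inv = (1/(EG-F^2)) [[G, -F], [-F, E]]
first partials: E_x = 0, E_y = 0, F_x = 43/12, F_y = -(7/3)*y, G_x = (145/8)*x - (1/4)*y^2, G_y = -(1/2)*x*y + y^3
D = EG - F^2 = 241/144 + (3061/64)*x^2 + (107/16)*x*y^2 + (5/16)*y^4
expanded: Gamma^x_xx = (G E_x - 2F F_x + F E_y)/(2D), Gamma^x_xy = (G E_y - F G_x)/(2D), Gamma^x_yy = (2G F_y - G G_x - F G_y)/(2D), Gamma^y_xx = (2E F_x - E E_y - F E_x)/(2D), Gamma^y_xy = (E G_x - F E_y)/(2D), Gamma^y_yy = (E G_y - 2F F_y + F G_x)/(2D); substitute and cancel common factors

Answer: Gamma_xxx = (-7396*x + 2408*y^2)/(27549*x^2 + 3852*x*y^2 + 180*y^4 + 964), Gamma_xxy = (-18705*x^2 + 6348*x*y^2 - 84*y^4)/(27549*x^2 + 3852*x*y^2 + 180*y^4 + 964), Gamma_xyy = (-189225*x^3 + 7830*x^2*y^2 - 46656*x^2*y - 5292*x*y^4 - 3456*x*y^3 - 5220*x + 72*y^6 + 72*y^2 - 1344*y)/(110196*x^2 + 15408*x*y^2 + 720*y^4 + 3856), Gamma_yxx = 41452/(82647*x^2 + 11556*x*y^2 + 540*y^4 + 2892), Gamma_yxy = (34945*x - 482*y^2)/(27549*x^2 + 3852*x*y^2 + 180*y^4 + 964), Gamma_yyy = (18705*x^2 - 6348*x*y^2 + 3852*x*y + 84*y^4 + 360*y^3)/(27549*x^2 + 3852*x*y^2 + 180*y^4 + 964)


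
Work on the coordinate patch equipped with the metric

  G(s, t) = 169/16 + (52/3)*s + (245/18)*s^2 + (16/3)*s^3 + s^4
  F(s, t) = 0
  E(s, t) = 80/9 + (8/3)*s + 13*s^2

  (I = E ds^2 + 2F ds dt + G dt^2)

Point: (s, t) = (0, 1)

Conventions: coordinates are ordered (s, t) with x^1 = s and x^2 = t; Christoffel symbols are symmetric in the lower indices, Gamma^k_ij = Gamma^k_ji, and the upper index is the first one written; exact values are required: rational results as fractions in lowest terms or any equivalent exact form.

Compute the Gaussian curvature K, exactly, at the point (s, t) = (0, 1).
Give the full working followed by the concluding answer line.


E = 80/9, F = 0, G = 169/16, EG - F^2 = 845/9 at the point
E_s = 8/3, E_t = 0, F_s = 0, F_t = 0, G_s = 52/3, G_t = 0
E_tt = 0, F_st = 0, G_ss = 245/9
Compute both Brioschi determinants and normalise by (EG - F^2)^2.
M1 = [[-E_tt/2 + F_st - G_ss/2, E_s/2, F_s - E_t/2], [F_t - G_s/2, E, F], [G_t/2, F, G]] = [[-245/18, 4/3, 0], [-26/3, 80/9, 0], [0, 0, 169/16]]; det M1 = -93626/81
M2 = [[0, E_t/2, G_s/2], [E_t/2, E, F], [G_s/2, F, G]] = [[0, 0, 26/3], [0, 80/9, 0], [26/3, 0, 169/16]]; det M2 = -54080/81
det M1 - det M2 = -4394/9; K = -4394/9 / (845/9)^2 = -18/325

Answer: K = -18/325


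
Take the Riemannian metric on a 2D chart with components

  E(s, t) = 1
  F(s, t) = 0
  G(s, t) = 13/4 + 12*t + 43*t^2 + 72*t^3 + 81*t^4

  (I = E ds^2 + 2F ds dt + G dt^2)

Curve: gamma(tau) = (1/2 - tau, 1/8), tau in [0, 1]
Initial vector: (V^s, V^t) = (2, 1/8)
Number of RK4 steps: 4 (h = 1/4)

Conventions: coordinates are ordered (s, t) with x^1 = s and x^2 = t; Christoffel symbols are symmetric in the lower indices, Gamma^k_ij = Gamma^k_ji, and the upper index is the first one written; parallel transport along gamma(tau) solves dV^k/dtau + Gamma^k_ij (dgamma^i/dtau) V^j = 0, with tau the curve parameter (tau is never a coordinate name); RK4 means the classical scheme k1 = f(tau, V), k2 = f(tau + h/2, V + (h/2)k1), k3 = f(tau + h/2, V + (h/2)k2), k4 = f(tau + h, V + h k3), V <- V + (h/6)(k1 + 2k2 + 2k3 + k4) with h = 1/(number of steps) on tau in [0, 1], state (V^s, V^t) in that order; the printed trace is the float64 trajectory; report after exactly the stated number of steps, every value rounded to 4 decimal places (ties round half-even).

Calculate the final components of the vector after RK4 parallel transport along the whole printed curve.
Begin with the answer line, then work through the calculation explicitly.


Answer: V^s = 2.0000, V^t = 0.1250

gamma'(tau) = (-1, 0); f(tau, V)^k = -Gamma^k_ij(gamma(tau)) gamma'^i(tau) V^j; h = 1/4; intermediate values shown to 6 dp
curve data and Christoffel symbols at the stage parameters:
  tau = 0.000000: gamma = (0.500000, 0.125000), gamma' = (-1.000000, 0.000000); Gamma_sss = 0.000000, Gamma_sst = 0.000000, Gamma_stt = 0.000000, Gamma_tss = 0.000000, Gamma_tst = 0.000000, Gamma_ttt = 2.396676
  tau = 0.125000: gamma = (0.375000, 0.125000), gamma' = (-1.000000, 0.000000); Gamma_sss = 0.000000, Gamma_sst = 0.000000, Gamma_stt = 0.000000, Gamma_tss = 0.000000, Gamma_tst = 0.000000, Gamma_ttt = 2.396676
  tau = 0.250000: gamma = (0.250000, 0.125000), gamma' = (-1.000000, 0.000000); Gamma_sss = 0.000000, Gamma_sst = 0.000000, Gamma_stt = 0.000000, Gamma_tss = 0.000000, Gamma_tst = 0.000000, Gamma_ttt = 2.396676
  tau = 0.375000: gamma = (0.125000, 0.125000), gamma' = (-1.000000, 0.000000); Gamma_sss = 0.000000, Gamma_sst = 0.000000, Gamma_stt = 0.000000, Gamma_tss = 0.000000, Gamma_tst = 0.000000, Gamma_ttt = 2.396676
  tau = 0.500000: gamma = (0.000000, 0.125000), gamma' = (-1.000000, 0.000000); Gamma_sss = 0.000000, Gamma_sst = 0.000000, Gamma_stt = 0.000000, Gamma_tss = 0.000000, Gamma_tst = 0.000000, Gamma_ttt = 2.396676
  tau = 0.625000: gamma = (-0.125000, 0.125000), gamma' = (-1.000000, 0.000000); Gamma_sss = 0.000000, Gamma_sst = 0.000000, Gamma_stt = 0.000000, Gamma_tss = 0.000000, Gamma_tst = 0.000000, Gamma_ttt = 2.396676
  tau = 0.750000: gamma = (-0.250000, 0.125000), gamma' = (-1.000000, 0.000000); Gamma_sss = 0.000000, Gamma_sst = 0.000000, Gamma_stt = 0.000000, Gamma_tss = 0.000000, Gamma_tst = 0.000000, Gamma_ttt = 2.396676
  tau = 0.875000: gamma = (-0.375000, 0.125000), gamma' = (-1.000000, 0.000000); Gamma_sss = 0.000000, Gamma_sst = 0.000000, Gamma_stt = 0.000000, Gamma_tss = 0.000000, Gamma_tst = 0.000000, Gamma_ttt = 2.396676
  tau = 1.000000: gamma = (-0.500000, 0.125000), gamma' = (-1.000000, 0.000000); Gamma_sss = 0.000000, Gamma_sst = 0.000000, Gamma_stt = 0.000000, Gamma_tss = 0.000000, Gamma_tst = 0.000000, Gamma_ttt = 2.396676
step 0: V^s = 2.0000, V^t = 0.1250
step 1: k1 = (0.000000, 0.000000), k2 = (0.000000, 0.000000), k3 = (0.000000, 0.000000), k4 = (0.000000, 0.000000); V <- V + (h/6)(k1 + 2k2 + 2k3 + k4): V^s = 2.0000, V^t = 0.1250
step 2: k1 = (0.000000, 0.000000), k2 = (0.000000, 0.000000), k3 = (0.000000, 0.000000), k4 = (0.000000, 0.000000); V <- V + (h/6)(k1 + 2k2 + 2k3 + k4): V^s = 2.0000, V^t = 0.1250
step 3: k1 = (0.000000, 0.000000), k2 = (0.000000, 0.000000), k3 = (0.000000, 0.000000), k4 = (0.000000, 0.000000); V <- V + (h/6)(k1 + 2k2 + 2k3 + k4): V^s = 2.0000, V^t = 0.1250
step 4: k1 = (0.000000, 0.000000), k2 = (0.000000, 0.000000), k3 = (0.000000, 0.000000), k4 = (0.000000, 0.000000); V <- V + (h/6)(k1 + 2k2 + 2k3 + k4): V^s = 2.0000, V^t = 0.1250


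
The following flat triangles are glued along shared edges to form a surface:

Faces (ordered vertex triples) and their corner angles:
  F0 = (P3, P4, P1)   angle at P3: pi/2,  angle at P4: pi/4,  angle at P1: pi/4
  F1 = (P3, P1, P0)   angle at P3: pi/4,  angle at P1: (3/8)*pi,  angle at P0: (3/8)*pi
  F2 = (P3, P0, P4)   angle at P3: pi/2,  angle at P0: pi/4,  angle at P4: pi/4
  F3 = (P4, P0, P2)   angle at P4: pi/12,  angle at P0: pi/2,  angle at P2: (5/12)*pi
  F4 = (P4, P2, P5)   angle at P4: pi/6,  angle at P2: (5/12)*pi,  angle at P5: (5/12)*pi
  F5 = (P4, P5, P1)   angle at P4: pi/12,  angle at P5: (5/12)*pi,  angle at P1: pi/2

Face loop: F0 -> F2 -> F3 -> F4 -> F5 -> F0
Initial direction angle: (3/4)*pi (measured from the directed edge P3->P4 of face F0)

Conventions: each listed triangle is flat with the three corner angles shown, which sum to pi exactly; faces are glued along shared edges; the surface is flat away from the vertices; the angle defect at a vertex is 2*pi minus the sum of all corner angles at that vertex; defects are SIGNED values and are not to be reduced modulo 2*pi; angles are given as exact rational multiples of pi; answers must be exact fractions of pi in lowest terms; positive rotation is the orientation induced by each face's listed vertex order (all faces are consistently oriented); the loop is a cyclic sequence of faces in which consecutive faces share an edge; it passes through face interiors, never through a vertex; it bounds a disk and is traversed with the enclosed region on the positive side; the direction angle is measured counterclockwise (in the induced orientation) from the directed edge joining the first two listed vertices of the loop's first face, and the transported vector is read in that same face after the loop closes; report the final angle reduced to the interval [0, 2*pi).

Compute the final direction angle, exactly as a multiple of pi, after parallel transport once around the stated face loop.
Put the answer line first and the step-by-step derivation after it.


Answer: final direction angle = (23/12)*pi

enclosed vertex P4: corner angles sum to (5/6)*pi, defect = 2*pi - (5/6)*pi = (7/6)*pi
summing the enclosed defects onto the initial angle, mod 2*pi in the induced orientation:
final angle = (3/4)*pi + (7/6)*pi = (23/12)*pi (mod 2*pi)


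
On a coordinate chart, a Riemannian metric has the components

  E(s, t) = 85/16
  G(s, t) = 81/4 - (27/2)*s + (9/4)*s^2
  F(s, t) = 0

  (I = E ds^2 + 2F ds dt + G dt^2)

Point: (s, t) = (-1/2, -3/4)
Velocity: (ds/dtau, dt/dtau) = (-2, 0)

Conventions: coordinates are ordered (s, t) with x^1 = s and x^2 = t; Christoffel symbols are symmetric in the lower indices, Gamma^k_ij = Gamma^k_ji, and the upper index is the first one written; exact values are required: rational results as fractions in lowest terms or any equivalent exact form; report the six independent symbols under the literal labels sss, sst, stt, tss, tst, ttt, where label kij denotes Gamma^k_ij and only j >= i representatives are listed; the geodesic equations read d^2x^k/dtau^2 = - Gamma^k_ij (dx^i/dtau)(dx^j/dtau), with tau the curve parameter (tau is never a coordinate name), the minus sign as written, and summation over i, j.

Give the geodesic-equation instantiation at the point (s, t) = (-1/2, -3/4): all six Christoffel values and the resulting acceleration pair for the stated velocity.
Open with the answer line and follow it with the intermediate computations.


Answer: Gamma_sss = 0, Gamma_sst = 0, Gamma_stt = 126/85, Gamma_tss = 0, Gamma_tst = -2/7, Gamma_ttt = 0; accelerations (d^2s/dtau^2, d^2t/dtau^2) = (0, 0)

E = 85/16, F = 0, G = 441/16 at the point
E_s = 0, E_t = 0, F_s = 0, F_t = 0, G_s = -63/4, G_t = 0
EG - F^2 = 37485/256;  g^inv = (256/37485) * [[441/16, 0], [0, 85/16]]
first-kind symbols [ij,l] = (1/2)(d_i g_jl + d_j g_il - d_l g_ij): [ss,s] = E_s/2 = 0, [ss,t] = F_s - E_t/2 = 0, [st,s] = E_t/2 = 0, [st,t] = G_s/2 = -63/8, [tt,s] = F_t - G_s/2 = 63/8, [tt,t] = G_t/2 = 0
Gamma^s_ij = (G*[ij,s] - F*[ij,t])/(EG - F^2), Gamma^t_ij = (E*[ij,t] - F*[ij,s])/(EG - F^2)
Gamma_sss = 0, Gamma_sst = 0, Gamma_stt = 126/85, Gamma_tss = 0, Gamma_tst = -2/7, Gamma_ttt = 0
d^2s/dtau^2 = -(Gamma_sss*(-2)^2 + 2*Gamma_sst*(-2)*(0) + Gamma_stt*(0)^2) = 0
d^2t/dtau^2 = -(Gamma_tss*(-2)^2 + 2*Gamma_tst*(-2)*(0) + Gamma_ttt*(0)^2) = 0


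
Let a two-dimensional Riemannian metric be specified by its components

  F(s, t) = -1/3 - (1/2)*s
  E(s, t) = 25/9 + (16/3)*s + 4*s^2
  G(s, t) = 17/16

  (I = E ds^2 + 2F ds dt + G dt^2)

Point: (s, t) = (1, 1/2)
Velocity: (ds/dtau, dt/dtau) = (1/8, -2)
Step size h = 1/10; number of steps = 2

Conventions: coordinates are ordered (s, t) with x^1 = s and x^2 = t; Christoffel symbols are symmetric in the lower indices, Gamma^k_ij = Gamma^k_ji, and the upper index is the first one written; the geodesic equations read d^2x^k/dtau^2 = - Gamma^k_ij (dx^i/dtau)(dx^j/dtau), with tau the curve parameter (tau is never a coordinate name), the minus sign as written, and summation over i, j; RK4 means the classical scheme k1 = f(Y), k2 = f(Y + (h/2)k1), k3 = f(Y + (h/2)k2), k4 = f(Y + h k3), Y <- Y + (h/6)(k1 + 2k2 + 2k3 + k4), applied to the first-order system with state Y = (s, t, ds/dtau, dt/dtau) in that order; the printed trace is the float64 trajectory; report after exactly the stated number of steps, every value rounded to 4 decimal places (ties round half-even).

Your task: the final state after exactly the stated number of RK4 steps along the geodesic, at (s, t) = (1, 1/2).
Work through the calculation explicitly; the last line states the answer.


f(Y) = (ds/dtau, dt/dtau, -Gamma^s_ij Y'^i Y'^j, -Gamma^t_ij Y'^i Y'^j) with the Gammas evaluated at the stage position; h = 0.100000; intermediate values shown to 6 dp
step 0: s = 1.0000, t = 0.5000, ds/dtau = 0.1250, dt/dtau = -2.0000
step 1:
  k1: at (s, t) = (1.000000, 0.500000), (ds/dtau, dt/dtau) = (0.125000, -2.000000); Gamma_sss = 0.547633, Gamma_sst = 0.000000, Gamma_stt = 0.000000, Gamma_tss = -0.041072, Gamma_tst = 0.000000, Gamma_ttt = 0.000000; k1 = (0.125000, -2.000000, -0.008557, 0.000642)
  k2: at (s, t) = (1.006250, 0.400000), (ds/dtau, dt/dtau) = (0.124572, -1.999968); Gamma_sss = 0.545942, Gamma_sst = 0.000000, Gamma_stt = 0.000000, Gamma_tss = -0.040793, Gamma_tst = 0.000000, Gamma_ttt = 0.000000; k2 = (0.124572, -1.999968, -0.008472, 0.000633)
  k3: at (s, t) = (1.006229, 0.400002), (ds/dtau, dt/dtau) = (0.124576, -1.999968); Gamma_sss = 0.545948, Gamma_sst = 0.000000, Gamma_stt = 0.000000, Gamma_tss = -0.040794, Gamma_tst = 0.000000, Gamma_ttt = 0.000000; k3 = (0.124576, -1.999968, -0.008473, 0.000633)
  k4: at (s, t) = (1.012458, 0.300003), (ds/dtau, dt/dtau) = (0.124153, -1.999937); Gamma_sss = 0.544272, Gamma_sst = 0.000000, Gamma_stt = 0.000000, Gamma_tss = -0.040518, Gamma_tst = 0.000000, Gamma_ttt = 0.000000; k4 = (0.124153, -1.999937, -0.008389, 0.000625)
  Y <- Y + (h/6)(k1 + 2k2 + 2k3 + k4): s = 1.0125, t = 0.3000, ds/dtau = 0.1242, dt/dtau = -1.9999
step 2:
  k1: at (s, t) = (1.012457, 0.300003), (ds/dtau, dt/dtau) = (0.124153, -1.999937); Gamma_sss = 0.544272, Gamma_sst = 0.000000, Gamma_stt = 0.000000, Gamma_tss = -0.040518, Gamma_tst = 0.000000, Gamma_ttt = 0.000000; k1 = (0.124153, -1.999937, -0.008389, 0.000625)
  k2: at (s, t) = (1.018665, 0.200006), (ds/dtau, dt/dtau) = (0.123733, -1.999905); Gamma_sss = 0.542611, Gamma_sst = 0.000000, Gamma_stt = 0.000000, Gamma_tss = -0.040245, Gamma_tst = 0.000000, Gamma_ttt = 0.000000; k2 = (0.123733, -1.999905, -0.008307, 0.000616)
  k3: at (s, t) = (1.018644, 0.200008), (ds/dtau, dt/dtau) = (0.123737, -1.999906); Gamma_sss = 0.542616, Gamma_sst = 0.000000, Gamma_stt = 0.000000, Gamma_tss = -0.040246, Gamma_tst = 0.000000, Gamma_ttt = 0.000000; k3 = (0.123737, -1.999906, -0.008308, 0.000616)
  k4: at (s, t) = (1.024831, 0.100013), (ds/dtau, dt/dtau) = (0.123322, -1.999875); Gamma_sss = 0.540969, Gamma_sst = 0.000000, Gamma_stt = 0.000000, Gamma_tss = -0.039977, Gamma_tst = 0.000000, Gamma_ttt = 0.000000; k4 = (0.123322, -1.999875, -0.008227, 0.000608)
  Y <- Y + (h/6)(k1 + 2k2 + 2k3 + k4): s = 1.0248, t = 0.1000, ds/dtau = 0.1233, dt/dtau = -1.9999

Answer: s = 1.0248, t = 0.1000, ds/dtau = 0.1233, dt/dtau = -1.9999


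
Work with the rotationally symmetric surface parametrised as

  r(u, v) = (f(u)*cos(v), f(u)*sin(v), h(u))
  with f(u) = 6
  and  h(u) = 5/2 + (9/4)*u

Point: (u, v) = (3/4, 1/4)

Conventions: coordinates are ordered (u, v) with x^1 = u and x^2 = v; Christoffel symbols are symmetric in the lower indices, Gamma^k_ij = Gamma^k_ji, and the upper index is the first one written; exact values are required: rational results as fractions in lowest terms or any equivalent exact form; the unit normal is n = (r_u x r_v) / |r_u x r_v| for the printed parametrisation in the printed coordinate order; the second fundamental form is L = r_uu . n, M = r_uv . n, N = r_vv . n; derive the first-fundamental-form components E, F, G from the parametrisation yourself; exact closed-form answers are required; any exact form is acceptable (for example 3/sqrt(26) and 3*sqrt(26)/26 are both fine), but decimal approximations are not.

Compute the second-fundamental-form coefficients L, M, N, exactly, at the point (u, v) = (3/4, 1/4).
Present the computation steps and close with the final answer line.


f = 6, f' = 0, f'' = 0, h' = 9/4, h'' = 0
E = 81/16, F = 0, G = 36; answer radicand W^2 = 81/16
unnormalised second-form numerators: l = 0, m = 0, n = 27/2; L = l/sqrt(81/16), and similarly M = m/sqrt(W^2), N = n/sqrt(W^2)

Answer: L = 0, M = 0, N = 6


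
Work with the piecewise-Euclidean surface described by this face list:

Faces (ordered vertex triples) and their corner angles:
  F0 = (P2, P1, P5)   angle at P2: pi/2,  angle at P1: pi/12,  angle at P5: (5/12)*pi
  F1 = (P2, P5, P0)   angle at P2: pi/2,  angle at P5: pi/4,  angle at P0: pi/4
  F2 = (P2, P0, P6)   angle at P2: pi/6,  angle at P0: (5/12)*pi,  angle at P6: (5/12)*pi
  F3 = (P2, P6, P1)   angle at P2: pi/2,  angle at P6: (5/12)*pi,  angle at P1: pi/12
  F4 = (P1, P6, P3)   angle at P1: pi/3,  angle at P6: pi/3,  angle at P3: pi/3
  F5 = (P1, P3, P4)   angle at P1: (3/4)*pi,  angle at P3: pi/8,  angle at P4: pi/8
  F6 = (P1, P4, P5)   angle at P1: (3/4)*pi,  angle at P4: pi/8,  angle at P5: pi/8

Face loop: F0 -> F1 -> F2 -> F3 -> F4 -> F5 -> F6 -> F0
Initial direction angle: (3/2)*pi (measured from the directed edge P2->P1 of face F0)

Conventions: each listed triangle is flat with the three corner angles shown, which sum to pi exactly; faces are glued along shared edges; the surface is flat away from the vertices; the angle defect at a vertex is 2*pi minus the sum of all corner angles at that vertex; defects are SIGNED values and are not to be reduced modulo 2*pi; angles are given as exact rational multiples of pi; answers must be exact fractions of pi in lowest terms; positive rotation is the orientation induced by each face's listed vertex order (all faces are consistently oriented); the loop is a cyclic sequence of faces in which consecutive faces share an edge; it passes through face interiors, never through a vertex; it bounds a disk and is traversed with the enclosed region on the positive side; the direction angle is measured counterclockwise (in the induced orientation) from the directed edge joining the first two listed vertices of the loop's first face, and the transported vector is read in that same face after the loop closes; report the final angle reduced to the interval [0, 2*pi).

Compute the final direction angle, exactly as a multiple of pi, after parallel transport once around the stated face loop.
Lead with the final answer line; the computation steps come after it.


Answer: final direction angle = (11/6)*pi

enclosed vertex P1: corner angles sum to 2*pi, defect = 2*pi - 2*pi = 0
enclosed vertex P2: corner angles sum to (5/3)*pi, defect = 2*pi - (5/3)*pi = pi/3
final direction = starting direction + enclosed defect total, reduced mod 2*pi (induced orientation)
final angle = (3/2)*pi + pi/3 = (11/6)*pi (mod 2*pi)


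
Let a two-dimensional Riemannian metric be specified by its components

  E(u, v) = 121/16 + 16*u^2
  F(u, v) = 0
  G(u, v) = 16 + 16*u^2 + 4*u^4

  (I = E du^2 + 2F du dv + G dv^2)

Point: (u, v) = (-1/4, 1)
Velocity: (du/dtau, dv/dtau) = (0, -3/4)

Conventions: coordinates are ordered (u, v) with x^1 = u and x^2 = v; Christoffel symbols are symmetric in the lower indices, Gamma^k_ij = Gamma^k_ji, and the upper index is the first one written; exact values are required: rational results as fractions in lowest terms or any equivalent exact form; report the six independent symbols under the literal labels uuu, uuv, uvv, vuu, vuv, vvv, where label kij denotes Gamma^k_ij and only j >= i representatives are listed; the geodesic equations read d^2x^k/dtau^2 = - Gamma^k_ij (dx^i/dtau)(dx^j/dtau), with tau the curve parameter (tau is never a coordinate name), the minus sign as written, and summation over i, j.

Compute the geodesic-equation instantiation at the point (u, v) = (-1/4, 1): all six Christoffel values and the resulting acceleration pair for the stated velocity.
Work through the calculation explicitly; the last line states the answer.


E = 137/16, F = 0, G = 1089/64 at the point
E_u = -8, E_v = 0, F_u = 0, F_v = 0, G_u = -33/4, G_v = 0
EG - F^2 = 149193/1024;  g^inv = (1024/149193) * [[1089/64, 0], [0, 137/16]]
first-kind symbols [ij,l] = (1/2)(d_i g_jl + d_j g_il - d_l g_ij): [uu,u] = E_u/2 = -4, [uu,v] = F_u - E_v/2 = 0, [uv,u] = E_v/2 = 0, [uv,v] = G_u/2 = -33/8, [vv,u] = F_v - G_u/2 = 33/8, [vv,v] = G_v/2 = 0
Gamma^u_ij = (G*[ij,u] - F*[ij,v])/(EG - F^2), Gamma^v_ij = (E*[ij,v] - F*[ij,u])/(EG - F^2)
Gamma_uuu = -64/137, Gamma_uuv = 0, Gamma_uvv = 66/137, Gamma_vuu = 0, Gamma_vuv = -8/33, Gamma_vvv = 0
d^2u/dtau^2 = -(Gamma_uuu*(0)^2 + 2*Gamma_uuv*(0)*(-3/4) + Gamma_uvv*(-3/4)^2) = -297/1096
d^2v/dtau^2 = -(Gamma_vuu*(0)^2 + 2*Gamma_vuv*(0)*(-3/4) + Gamma_vvv*(-3/4)^2) = 0

Answer: Gamma_uuu = -64/137, Gamma_uuv = 0, Gamma_uvv = 66/137, Gamma_vuu = 0, Gamma_vuv = -8/33, Gamma_vvv = 0; accelerations (d^2u/dtau^2, d^2v/dtau^2) = (-297/1096, 0)


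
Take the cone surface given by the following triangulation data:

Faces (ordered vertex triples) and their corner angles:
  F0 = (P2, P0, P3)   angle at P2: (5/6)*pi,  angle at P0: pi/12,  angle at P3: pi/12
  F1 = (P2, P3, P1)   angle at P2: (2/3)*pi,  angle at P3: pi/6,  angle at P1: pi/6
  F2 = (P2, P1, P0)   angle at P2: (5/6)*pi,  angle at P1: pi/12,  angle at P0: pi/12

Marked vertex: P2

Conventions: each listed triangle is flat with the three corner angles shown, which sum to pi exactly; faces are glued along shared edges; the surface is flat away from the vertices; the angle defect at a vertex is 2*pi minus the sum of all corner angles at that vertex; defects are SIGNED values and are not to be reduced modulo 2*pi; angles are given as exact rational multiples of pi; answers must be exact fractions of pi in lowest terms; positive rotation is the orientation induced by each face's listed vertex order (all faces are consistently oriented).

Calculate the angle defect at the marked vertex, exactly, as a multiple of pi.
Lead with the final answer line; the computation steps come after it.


Answer: defect(P2) = -pi/3

Sum of corner angles at P2: (7/3)*pi
defect = 2*pi - (7/3)*pi


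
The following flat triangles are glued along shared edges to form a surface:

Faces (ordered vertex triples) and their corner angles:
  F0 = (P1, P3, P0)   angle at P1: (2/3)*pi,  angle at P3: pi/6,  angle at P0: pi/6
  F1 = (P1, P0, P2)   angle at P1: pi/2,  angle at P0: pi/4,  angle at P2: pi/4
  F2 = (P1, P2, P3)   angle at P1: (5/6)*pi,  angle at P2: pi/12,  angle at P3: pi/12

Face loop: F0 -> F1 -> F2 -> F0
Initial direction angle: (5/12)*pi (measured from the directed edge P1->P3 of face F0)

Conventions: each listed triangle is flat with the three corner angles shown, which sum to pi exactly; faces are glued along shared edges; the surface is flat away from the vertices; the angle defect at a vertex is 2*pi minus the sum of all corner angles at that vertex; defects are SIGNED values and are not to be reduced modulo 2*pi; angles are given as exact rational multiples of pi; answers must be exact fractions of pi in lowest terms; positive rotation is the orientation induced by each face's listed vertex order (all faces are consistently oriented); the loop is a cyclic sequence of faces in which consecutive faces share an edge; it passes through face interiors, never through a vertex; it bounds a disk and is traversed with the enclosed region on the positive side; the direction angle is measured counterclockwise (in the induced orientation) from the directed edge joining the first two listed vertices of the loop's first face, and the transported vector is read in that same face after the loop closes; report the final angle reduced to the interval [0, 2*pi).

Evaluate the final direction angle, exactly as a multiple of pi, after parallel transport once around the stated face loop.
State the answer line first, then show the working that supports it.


Answer: final direction angle = (5/12)*pi

enclosed vertex P1: corner angles sum to 2*pi, defect = 2*pi - 2*pi = 0
holonomy = initial angle + sum of enclosed defects (mod 2*pi), positive in the induced orientation
final angle = (5/12)*pi + 0 = (5/12)*pi (mod 2*pi)


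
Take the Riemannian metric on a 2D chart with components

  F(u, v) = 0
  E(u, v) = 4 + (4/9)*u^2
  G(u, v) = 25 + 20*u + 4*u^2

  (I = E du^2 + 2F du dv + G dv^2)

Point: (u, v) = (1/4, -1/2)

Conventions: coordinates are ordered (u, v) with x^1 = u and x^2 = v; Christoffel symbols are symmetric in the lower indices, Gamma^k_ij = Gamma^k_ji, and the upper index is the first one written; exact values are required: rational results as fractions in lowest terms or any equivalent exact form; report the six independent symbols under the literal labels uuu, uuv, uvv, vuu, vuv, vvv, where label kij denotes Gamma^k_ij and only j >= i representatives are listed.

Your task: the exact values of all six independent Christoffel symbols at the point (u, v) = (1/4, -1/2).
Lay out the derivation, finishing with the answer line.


E = 145/36, F = 0, G = 121/4 at the point
E_u = 2/9, E_v = 0, F_u = 0, F_v = 0, G_u = 22, G_v = 0
EG - F^2 = 17545/144;  g^inv = (144/17545) * [[121/4, 0], [0, 145/36]]
first-kind symbols [ij,l] = (1/2)(d_i g_jl + d_j g_il - d_l g_ij): [uu,u] = E_u/2 = 1/9, [uu,v] = F_u - E_v/2 = 0, [uv,u] = E_v/2 = 0, [uv,v] = G_u/2 = 11, [vv,u] = F_v - G_u/2 = -11, [vv,v] = G_v/2 = 0
Gamma^u_ij = (G*[ij,u] - F*[ij,v])/(EG - F^2), Gamma^v_ij = (E*[ij,v] - F*[ij,u])/(EG - F^2)

Answer: Gamma_uuu = 4/145, Gamma_uuv = 0, Gamma_uvv = -396/145, Gamma_vuu = 0, Gamma_vuv = 4/11, Gamma_vvv = 0


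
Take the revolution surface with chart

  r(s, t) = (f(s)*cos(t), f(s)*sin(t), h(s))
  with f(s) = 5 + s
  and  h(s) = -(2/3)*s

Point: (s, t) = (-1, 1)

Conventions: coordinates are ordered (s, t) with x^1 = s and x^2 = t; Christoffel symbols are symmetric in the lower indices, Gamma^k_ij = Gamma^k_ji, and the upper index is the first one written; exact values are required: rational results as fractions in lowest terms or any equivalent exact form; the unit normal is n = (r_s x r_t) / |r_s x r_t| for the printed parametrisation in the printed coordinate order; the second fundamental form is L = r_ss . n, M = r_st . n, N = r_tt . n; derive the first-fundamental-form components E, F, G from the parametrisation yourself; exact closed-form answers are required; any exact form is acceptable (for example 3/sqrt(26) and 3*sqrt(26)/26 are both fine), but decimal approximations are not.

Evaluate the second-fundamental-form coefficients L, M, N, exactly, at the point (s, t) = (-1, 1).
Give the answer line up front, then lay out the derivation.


Answer: L = 0, M = 0, N = -8*sqrt(13)/13

f = 4, f' = 1, f'' = 0, h' = -2/3, h'' = 0
E = 13/9, F = 0, G = 16; answer radicand W^2 = 13/9
unnormalised second-form numerators: l = 0, m = 0, n = -8/3; L = l/sqrt(13/9), and similarly M = m/sqrt(W^2), N = n/sqrt(W^2)


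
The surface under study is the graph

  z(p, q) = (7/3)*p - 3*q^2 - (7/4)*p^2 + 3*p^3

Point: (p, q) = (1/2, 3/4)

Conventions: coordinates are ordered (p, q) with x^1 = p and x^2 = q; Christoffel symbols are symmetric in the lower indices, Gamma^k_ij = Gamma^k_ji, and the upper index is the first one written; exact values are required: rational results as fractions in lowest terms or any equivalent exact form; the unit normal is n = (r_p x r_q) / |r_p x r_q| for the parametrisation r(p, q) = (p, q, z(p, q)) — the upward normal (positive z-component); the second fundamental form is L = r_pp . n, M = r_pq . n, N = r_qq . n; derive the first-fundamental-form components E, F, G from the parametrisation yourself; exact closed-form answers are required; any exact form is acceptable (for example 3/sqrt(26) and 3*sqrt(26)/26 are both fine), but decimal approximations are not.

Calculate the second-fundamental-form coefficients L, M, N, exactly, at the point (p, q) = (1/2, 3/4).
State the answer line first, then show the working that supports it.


Answer: L = 33*sqrt(1054)/1054, M = 0, N = -18*sqrt(1054)/527

z_p = 17/6, z_q = -9/2, z_pp = 11/2, z_pq = 0, z_qq = -6
E = 325/36, F = -51/4, G = 85/4; answer radicand W^2 = 527/18
unnormalised second-form numerators: l = 11/2, m = 0, n = -6; L = l/sqrt(527/18), and similarly M = m/sqrt(W^2), N = n/sqrt(W^2)


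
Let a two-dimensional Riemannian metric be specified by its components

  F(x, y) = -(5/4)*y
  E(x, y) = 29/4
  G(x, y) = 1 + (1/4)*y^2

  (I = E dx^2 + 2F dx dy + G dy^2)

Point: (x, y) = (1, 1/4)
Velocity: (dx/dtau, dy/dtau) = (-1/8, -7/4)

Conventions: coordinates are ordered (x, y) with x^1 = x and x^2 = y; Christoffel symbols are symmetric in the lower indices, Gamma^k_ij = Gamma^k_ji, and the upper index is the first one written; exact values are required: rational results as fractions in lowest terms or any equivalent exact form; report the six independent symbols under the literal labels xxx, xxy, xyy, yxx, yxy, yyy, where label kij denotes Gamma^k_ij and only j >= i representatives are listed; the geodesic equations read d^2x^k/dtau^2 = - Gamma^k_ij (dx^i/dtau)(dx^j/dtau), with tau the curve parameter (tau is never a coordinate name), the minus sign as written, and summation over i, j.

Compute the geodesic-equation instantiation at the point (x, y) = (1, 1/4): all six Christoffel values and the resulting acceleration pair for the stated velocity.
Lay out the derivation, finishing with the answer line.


E = 29/4, F = -5/16, G = 65/64 at the point
E_x = 0, E_y = 0, F_x = 0, F_y = -5/4, G_x = 0, G_y = 1/8
EG - F^2 = 465/64;  g^inv = (64/465) * [[65/64, 5/16], [5/16, 29/4]]
first-kind symbols [ij,l] = (1/2)(d_i g_jl + d_j g_il - d_l g_ij): [xx,x] = E_x/2 = 0, [xx,y] = F_x - E_y/2 = 0, [xy,x] = E_y/2 = 0, [xy,y] = G_x/2 = 0, [yy,x] = F_y - G_x/2 = -5/4, [yy,y] = G_y/2 = 1/16
Gamma^x_ij = (G*[ij,x] - F*[ij,y])/(EG - F^2), Gamma^y_ij = (E*[ij,y] - F*[ij,x])/(EG - F^2)
Gamma_xxx = 0, Gamma_xxy = 0, Gamma_xyy = -16/93, Gamma_yxx = 0, Gamma_yxy = 0, Gamma_yyy = 4/465
d^2x/dtau^2 = -(Gamma_xxx*(-1/8)^2 + 2*Gamma_xxy*(-1/8)*(-7/4) + Gamma_xyy*(-7/4)^2) = 49/93
d^2y/dtau^2 = -(Gamma_yxx*(-1/8)^2 + 2*Gamma_yxy*(-1/8)*(-7/4) + Gamma_yyy*(-7/4)^2) = -49/1860

Answer: Gamma_xxx = 0, Gamma_xxy = 0, Gamma_xyy = -16/93, Gamma_yxx = 0, Gamma_yxy = 0, Gamma_yyy = 4/465; accelerations (d^2x/dtau^2, d^2y/dtau^2) = (49/93, -49/1860)


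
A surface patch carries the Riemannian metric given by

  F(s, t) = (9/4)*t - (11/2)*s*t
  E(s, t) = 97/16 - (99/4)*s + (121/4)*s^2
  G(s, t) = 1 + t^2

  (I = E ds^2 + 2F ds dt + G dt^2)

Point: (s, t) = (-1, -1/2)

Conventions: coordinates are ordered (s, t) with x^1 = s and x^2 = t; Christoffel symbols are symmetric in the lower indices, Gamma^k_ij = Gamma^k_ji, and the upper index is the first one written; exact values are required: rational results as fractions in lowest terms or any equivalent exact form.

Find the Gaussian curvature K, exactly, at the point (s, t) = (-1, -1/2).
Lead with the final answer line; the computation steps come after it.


Answer: K = -1408/962361

E = 977/16, F = -31/8, G = 5/4, EG - F^2 = 981/16 at the point
E_s = -341/4, E_t = 0, F_s = 11/4, F_t = 31/4, G_s = 0, G_t = -1
E_tt = 0, F_st = -11/2, G_ss = 0
Apply the Brioschi formula K = (det M1 - det M2)/(EG - F^2)^2 over the derivative matrices of E, F, G.
M1 = [[-E_tt/2 + F_st - G_ss/2, E_s/2, F_s - E_t/2], [F_t - G_s/2, E, F], [G_t/2, F, G]] = [[-11/2, -341/8, 11/4], [31/4, 977/16, -31/8], [-1/2, -31/8, 5/4]]; det M1 = -11/2
M2 = [[0, E_t/2, G_s/2], [E_t/2, E, F], [G_s/2, F, G]] = [[0, 0, 0], [0, 977/16, -31/8], [0, -31/8, 5/4]]; det M2 = 0
det M1 - det M2 = -11/2; K = -11/2 / (981/16)^2 = -1408/962361


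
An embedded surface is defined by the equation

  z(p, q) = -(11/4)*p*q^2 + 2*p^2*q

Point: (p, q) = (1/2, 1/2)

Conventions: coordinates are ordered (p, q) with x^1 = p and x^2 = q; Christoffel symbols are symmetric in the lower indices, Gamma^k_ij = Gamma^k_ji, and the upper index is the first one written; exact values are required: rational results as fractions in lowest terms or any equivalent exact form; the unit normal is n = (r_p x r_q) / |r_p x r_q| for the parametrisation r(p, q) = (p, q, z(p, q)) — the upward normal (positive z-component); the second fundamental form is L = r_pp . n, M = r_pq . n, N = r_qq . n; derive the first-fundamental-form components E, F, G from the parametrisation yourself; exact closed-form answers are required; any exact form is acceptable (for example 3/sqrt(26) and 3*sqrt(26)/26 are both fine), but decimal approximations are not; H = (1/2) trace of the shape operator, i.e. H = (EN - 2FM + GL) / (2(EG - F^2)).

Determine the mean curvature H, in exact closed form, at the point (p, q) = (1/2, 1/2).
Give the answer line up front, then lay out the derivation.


Answer: H = 70*sqrt(53)/25281

z_p = 5/16, z_q = -7/8, z_pp = 2, z_pq = -3/4, z_qq = -11/4
E = 281/256, F = -35/128, G = 113/64; answer radicand W^2 = 477/256
unnormalised second-form numerators: l = 2, m = -3/4, n = -11/4; L = l/sqrt(477/256), and similarly M = m/sqrt(W^2), N = n/sqrt(W^2)
H = (E*n - 2*F*m + G*l) / (2*(EG - F^2)*sqrt(W^2)); E*n - 2*F*m + G*l = 105/1024, EG - F^2 = 477/256, so H = (35/1272)/sqrt(477/256)


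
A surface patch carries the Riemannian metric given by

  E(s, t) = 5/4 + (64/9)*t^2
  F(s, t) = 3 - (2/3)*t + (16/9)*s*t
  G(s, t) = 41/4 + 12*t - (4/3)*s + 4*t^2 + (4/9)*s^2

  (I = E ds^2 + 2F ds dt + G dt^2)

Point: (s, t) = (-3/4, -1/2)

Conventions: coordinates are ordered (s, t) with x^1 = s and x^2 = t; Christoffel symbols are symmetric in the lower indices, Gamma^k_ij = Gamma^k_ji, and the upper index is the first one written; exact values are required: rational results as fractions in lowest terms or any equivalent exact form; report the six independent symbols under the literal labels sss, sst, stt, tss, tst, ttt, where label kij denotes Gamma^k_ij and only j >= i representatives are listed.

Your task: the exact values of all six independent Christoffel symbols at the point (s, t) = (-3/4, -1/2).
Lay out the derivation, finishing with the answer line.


E = 109/36, F = 4, G = 13/2 at the point
E_s = 0, E_t = -64/9, F_s = -8/9, F_t = -2, G_s = -2, G_t = 8
EG - F^2 = 265/72;  g^inv = (72/265) * [[13/2, -4], [-4, 109/36]]
first-kind symbols [ij,l] = (1/2)(d_i g_jl + d_j g_il - d_l g_ij): [ss,s] = E_s/2 = 0, [ss,t] = F_s - E_t/2 = 8/3, [st,s] = E_t/2 = -32/9, [st,t] = G_s/2 = -1, [tt,s] = F_t - G_s/2 = -1, [tt,t] = G_t/2 = 4
Gamma^s_ij = (G*[ij,s] - F*[ij,t])/(EG - F^2), Gamma^t_ij = (E*[ij,t] - F*[ij,s])/(EG - F^2)

Answer: Gamma_sss = -768/265, Gamma_sst = -1376/265, Gamma_stt = -324/53, Gamma_tss = 1744/795, Gamma_tst = 806/265, Gamma_ttt = 232/53


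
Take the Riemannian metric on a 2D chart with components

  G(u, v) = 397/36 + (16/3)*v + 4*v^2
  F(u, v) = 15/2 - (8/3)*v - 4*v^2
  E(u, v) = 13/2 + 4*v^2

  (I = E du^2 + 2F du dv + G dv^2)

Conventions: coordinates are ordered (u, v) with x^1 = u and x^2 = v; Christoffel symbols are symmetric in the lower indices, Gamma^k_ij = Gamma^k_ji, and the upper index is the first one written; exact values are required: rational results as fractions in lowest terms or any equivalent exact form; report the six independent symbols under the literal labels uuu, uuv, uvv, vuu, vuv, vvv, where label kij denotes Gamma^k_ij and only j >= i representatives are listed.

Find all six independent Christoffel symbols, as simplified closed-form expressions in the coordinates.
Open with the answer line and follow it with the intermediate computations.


Answer: Gamma_uuu = (-1152*v^3 - 768*v^2 + 2160*v)/(8856*v^2 + 5376*v + 1111), Gamma_uuv = (1152*v^3 + 1536*v^2 + 3176*v)/(8856*v^2 + 5376*v + 1111), Gamma_uvv = (-3456*v^3 - 6912*v^2 - 27072*v - 10672)/(26568*v^2 + 16128*v + 3333), Gamma_vuu = (-1152*v^3 - 1872*v)/(8856*v^2 + 5376*v + 1111), Gamma_vuv = (1152*v^3 + 768*v^2 - 2160*v)/(8856*v^2 + 5376*v + 1111), Gamma_vvv = (-1152*v^3 - 1536*v^2 + 5680*v + 2688)/(8856*v^2 + 5376*v + 1111)

E = 13/2 + 4*v^2; F = 15/2 - (8/3)*v - 4*v^2; G = 397/36 + (16/3)*v + 4*v^2
Gamma^k_ij = (1/2) g^{kl} (d_i g_jl + d_j g_il - d_l g_ij), with g^inv = (1/(EG-F^2)) [[G, -F], [-F, E]]
first partials: E_u = 0, E_v = 8*v, F_u = 0, F_v = -8/3 - 8*v, G_u = 0, G_v = 16/3 + 8*v
D = EG - F^2 = 1111/72 + (224/3)*v + 123*v^2
expanded: Gamma^u_uu = (G E_u - 2F F_u + F E_v)/(2D), Gamma^u_uv = (G E_v - F G_u)/(2D), Gamma^u_vv = (2G F_v - G G_u - F G_v)/(2D), Gamma^v_uu = (2E F_u - E E_v - F E_u)/(2D), Gamma^v_uv = (E G_u - F E_v)/(2D), Gamma^v_vv = (E G_v - 2F F_v + F G_u)/(2D); substitute and cancel common factors


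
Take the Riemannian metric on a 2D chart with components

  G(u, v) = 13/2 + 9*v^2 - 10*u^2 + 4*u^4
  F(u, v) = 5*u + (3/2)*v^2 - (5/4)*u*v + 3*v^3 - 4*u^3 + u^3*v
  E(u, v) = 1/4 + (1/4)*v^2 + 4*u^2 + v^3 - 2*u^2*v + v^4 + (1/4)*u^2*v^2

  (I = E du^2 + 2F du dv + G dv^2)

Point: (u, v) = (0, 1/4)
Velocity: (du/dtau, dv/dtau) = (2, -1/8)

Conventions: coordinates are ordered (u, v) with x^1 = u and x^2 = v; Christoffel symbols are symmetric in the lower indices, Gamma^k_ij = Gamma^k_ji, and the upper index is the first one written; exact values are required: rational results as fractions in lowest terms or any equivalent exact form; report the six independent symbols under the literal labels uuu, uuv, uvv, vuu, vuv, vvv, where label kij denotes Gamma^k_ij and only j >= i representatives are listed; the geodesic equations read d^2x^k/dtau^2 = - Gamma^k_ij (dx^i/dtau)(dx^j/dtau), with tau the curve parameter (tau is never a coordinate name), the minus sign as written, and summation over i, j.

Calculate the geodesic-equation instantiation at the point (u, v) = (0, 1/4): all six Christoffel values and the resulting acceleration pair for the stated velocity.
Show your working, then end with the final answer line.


E = 73/256, F = 9/64, G = 113/16 at the point
E_u = 0, E_v = 3/8, F_u = 75/16, F_v = 21/16, G_u = 0, G_v = 9/2
EG - F^2 = 1021/512;  g^inv = (512/1021) * [[113/16, -9/64], [-9/64, 73/256]]
first-kind symbols [ij,l] = (1/2)(d_i g_jl + d_j g_il - d_l g_ij): [uu,u] = E_u/2 = 0, [uu,v] = F_u - E_v/2 = 9/2, [uv,u] = E_v/2 = 3/16, [uv,v] = G_u/2 = 0, [vv,u] = F_v - G_u/2 = 21/16, [vv,v] = G_v/2 = 9/4
Gamma^u_ij = (G*[ij,u] - F*[ij,v])/(EG - F^2), Gamma^v_ij = (E*[ij,v] - F*[ij,u])/(EG - F^2)
Gamma_uuu = -324/1021, Gamma_uuv = 678/1021, Gamma_uvv = 4584/1021, Gamma_vuu = 657/1021, Gamma_vuv = -27/2042, Gamma_vvv = 234/1021
d^2u/dtau^2 = -(Gamma_uuu*(2)^2 + 2*Gamma_uuv*(2)*(-1/8) + Gamma_uvv*(-1/8)^2) = 12507/8168
d^2v/dtau^2 = -(Gamma_vuu*(2)^2 + 2*Gamma_vuv*(2)*(-1/8) + Gamma_vvv*(-1/8)^2) = -84429/32672

Answer: Gamma_uuu = -324/1021, Gamma_uuv = 678/1021, Gamma_uvv = 4584/1021, Gamma_vuu = 657/1021, Gamma_vuv = -27/2042, Gamma_vvv = 234/1021; accelerations (d^2u/dtau^2, d^2v/dtau^2) = (12507/8168, -84429/32672)


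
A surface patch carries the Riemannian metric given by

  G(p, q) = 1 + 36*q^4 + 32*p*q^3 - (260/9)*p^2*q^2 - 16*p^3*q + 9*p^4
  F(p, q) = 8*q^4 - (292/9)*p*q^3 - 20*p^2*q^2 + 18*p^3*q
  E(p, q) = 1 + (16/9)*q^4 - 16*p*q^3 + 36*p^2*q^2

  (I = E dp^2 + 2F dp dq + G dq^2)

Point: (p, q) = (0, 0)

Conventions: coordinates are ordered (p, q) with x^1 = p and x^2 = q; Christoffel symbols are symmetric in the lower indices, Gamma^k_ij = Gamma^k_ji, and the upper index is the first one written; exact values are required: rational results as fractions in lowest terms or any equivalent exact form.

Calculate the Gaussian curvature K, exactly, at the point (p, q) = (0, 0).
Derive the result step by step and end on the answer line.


E = 1, F = 0, G = 1, EG - F^2 = 1 at the point
E_p = 0, E_q = 0, F_p = 0, F_q = 0, G_p = 0, G_q = 0
E_qq = 0, F_pq = 0, G_pp = 0
K follows from Brioschi's formula, (det M1 - det M2)/(EG - F^2)^2.
M1 = [[-E_qq/2 + F_pq - G_pp/2, E_p/2, F_p - E_q/2], [F_q - G_p/2, E, F], [G_q/2, F, G]] = [[0, 0, 0], [0, 1, 0], [0, 0, 1]]; det M1 = 0
M2 = [[0, E_q/2, G_p/2], [E_q/2, E, F], [G_p/2, F, G]] = [[0, 0, 0], [0, 1, 0], [0, 0, 1]]; det M2 = 0
det M1 - det M2 = 0; K = 0 / (1)^2 = 0

Answer: K = 0
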